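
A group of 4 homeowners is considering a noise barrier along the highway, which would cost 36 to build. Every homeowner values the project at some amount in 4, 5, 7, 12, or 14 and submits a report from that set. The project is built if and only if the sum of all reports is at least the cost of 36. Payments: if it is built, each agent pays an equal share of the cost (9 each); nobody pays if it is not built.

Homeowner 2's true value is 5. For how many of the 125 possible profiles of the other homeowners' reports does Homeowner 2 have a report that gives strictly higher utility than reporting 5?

Others report (5, 12, 14): truth gives -4; report 4 gives 0 > -4. Violating.
Others report (5, 14, 12): truth gives -4; report 4 gives 0 > -4. Violating.
Others report (7, 12, 12): truth gives -4; report 4 gives 0 > -4. Violating.
Others report (12, 5, 14): truth gives -4; report 4 gives 0 > -4. Violating.
Others report (4, 4, 4): truth gives 0; no alternative beats it.
Others report (4, 4, 5): truth gives 0; no alternative beats it.
(Checking all 125 profiles: 9 have a profitable deviation, 116 do not.)

9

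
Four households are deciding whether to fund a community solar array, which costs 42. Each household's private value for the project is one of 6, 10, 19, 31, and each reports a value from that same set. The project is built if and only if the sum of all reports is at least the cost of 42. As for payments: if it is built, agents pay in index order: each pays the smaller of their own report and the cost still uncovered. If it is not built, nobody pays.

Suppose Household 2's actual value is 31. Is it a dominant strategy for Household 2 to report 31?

No

Consider the case where Household 1 reports 6, Household 3 reports 6 and Household 4 reports 19.
Truthful report 31: project built, pays 31, utility 31 - 31 = 0.
Report 19 instead: project built, pays 19, utility 31 - 19 = 12.
Since 12 > 0, reporting 19 is strictly better here, so truthful reporting is not dominant.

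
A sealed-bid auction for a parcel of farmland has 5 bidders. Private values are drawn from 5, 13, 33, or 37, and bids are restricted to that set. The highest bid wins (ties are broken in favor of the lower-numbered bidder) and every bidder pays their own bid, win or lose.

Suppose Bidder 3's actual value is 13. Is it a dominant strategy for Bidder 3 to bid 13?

Consider the case where Bidder 1 bids 5, Bidder 2 bids 5, Bidder 4 bids 5 and Bidder 5 bids 33.
Truthful bid 13: loses but pays 13, utility -13.
Bid 5 instead: loses but pays 5, utility -5.
Since -5 > -13, bidding 5 is strictly better here, so truthful bidding is not dominant.

No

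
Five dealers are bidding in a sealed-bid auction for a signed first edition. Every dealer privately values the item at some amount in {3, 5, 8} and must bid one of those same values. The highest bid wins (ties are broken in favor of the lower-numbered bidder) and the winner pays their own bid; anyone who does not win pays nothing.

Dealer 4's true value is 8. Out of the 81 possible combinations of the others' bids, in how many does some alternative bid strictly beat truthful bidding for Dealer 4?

2

Others bid (3, 3, 3, 3): truth gives 0; bid 5 gives 3 > 0. Violating.
Others bid (3, 3, 3, 5): truth gives 0; bid 5 gives 3 > 0. Violating.
Others bid (3, 3, 3, 8): truth gives 0; no alternative beats it.
Others bid (3, 3, 5, 3): truth gives 0; no alternative beats it.
(Checking all 81 profiles: 2 have a profitable deviation, 79 do not.)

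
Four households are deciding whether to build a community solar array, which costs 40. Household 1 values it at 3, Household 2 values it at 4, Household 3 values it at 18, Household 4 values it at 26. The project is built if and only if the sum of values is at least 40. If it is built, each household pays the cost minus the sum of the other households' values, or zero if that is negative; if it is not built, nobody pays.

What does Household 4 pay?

15

Total value 51 ≥ cost 40, so the project is built.
The other households' values sum to 25.
Cost minus that sum is 40 - 25 = 15.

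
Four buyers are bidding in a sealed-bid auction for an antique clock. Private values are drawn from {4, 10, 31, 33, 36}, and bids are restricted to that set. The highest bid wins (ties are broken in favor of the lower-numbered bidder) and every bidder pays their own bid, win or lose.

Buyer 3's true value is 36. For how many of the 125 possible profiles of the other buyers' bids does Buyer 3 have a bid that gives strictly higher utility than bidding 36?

Others bid (4, 4, 4): truth gives 0; bid 10 gives 26 > 0. Violating.
Others bid (4, 4, 10): truth gives 0; bid 10 gives 26 > 0. Violating.
Others bid (4, 4, 31): truth gives 0; bid 31 gives 5 > 0. Violating.
Others bid (4, 4, 33): truth gives 0; bid 33 gives 3 > 0. Violating.
Others bid (4, 4, 36): truth gives 0; no alternative beats it.
Others bid (4, 10, 36): truth gives 0; no alternative beats it.
(Checking all 125 profiles: 81 have a profitable deviation, 44 do not.)

81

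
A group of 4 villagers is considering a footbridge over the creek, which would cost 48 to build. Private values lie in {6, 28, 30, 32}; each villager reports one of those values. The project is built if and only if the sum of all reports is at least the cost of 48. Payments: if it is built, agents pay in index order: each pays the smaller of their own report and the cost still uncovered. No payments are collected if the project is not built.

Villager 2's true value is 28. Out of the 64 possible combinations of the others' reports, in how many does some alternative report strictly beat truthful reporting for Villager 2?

60

Others report (6, 6, 30): truth gives 0; report 6 gives 22 > 0. Violating.
Others report (6, 6, 32): truth gives 0; report 6 gives 22 > 0. Violating.
Others report (6, 28, 28): truth gives 0; report 6 gives 22 > 0. Violating.
Others report (6, 28, 30): truth gives 0; report 6 gives 22 > 0. Violating.
Others report (6, 6, 6): truth gives 0; no alternative beats it.
Others report (6, 6, 28): truth gives 0; no alternative beats it.
(Checking all 64 profiles: 60 have a profitable deviation, 4 do not.)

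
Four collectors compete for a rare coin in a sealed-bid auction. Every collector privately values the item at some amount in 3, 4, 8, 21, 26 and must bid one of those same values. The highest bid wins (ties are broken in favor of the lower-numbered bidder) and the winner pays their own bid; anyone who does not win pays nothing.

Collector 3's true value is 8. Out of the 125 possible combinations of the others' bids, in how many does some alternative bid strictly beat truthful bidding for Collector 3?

2

Others bid (3, 3, 3): truth gives 0; bid 4 gives 4 > 0. Violating.
Others bid (3, 3, 4): truth gives 0; bid 4 gives 4 > 0. Violating.
Others bid (3, 3, 8): truth gives 0; no alternative beats it.
Others bid (3, 3, 21): truth gives 0; no alternative beats it.
(Checking all 125 profiles: 2 have a profitable deviation, 123 do not.)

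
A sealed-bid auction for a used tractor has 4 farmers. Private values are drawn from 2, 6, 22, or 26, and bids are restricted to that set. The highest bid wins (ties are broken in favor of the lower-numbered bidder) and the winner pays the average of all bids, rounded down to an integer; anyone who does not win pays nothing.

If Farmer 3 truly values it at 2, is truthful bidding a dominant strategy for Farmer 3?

Check each profile of the others' bids and compare truth against every alternative bid.
Others bid (2, 2, 6): truth gives 0, best alternative gives -2.
Others bid (2, 2, 2): truth gives 0, best alternative gives -1.
Others bid (2, 2, 22): truth gives 0, best alternative gives 0.
Others bid (2, 2, 26): truth gives 0, best alternative gives 0.
Others bid (2, 6, 2): truth gives 0, best alternative gives 0.
Others bid (2, 6, 6): truth gives 0, best alternative gives 0.
(Remaining 58 profiles checked similarly; truth is weakly best in each.)
In every case the truthful bid is at least as good as any alternative, so it is a dominant strategy.

Yes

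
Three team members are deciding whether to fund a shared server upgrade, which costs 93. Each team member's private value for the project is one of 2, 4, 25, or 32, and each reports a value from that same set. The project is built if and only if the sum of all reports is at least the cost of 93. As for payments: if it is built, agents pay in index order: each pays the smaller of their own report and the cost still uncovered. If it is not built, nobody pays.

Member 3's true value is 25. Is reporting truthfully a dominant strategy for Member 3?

Check each profile of the others' reports and compare truth against every alternative report.
Others report (2, 2): truth gives 0, best alternative gives 0.
Others report (2, 4): truth gives 0, best alternative gives 0.
Others report (2, 25): truth gives 0, best alternative gives 0.
Others report (2, 32): truth gives 0, best alternative gives 0.
Others report (4, 2): truth gives 0, best alternative gives 0.
Others report (4, 4): truth gives 0, best alternative gives 0.
(Remaining 10 profiles checked similarly; truth is weakly best in each.)
In every case the truthful report is at least as good as any alternative, so it is a dominant strategy.

Yes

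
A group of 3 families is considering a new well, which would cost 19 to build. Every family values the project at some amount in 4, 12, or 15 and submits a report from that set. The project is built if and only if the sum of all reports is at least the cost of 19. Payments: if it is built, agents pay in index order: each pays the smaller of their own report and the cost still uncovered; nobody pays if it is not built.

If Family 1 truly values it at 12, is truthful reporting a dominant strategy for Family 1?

Consider the case where Family 2 reports 4 and Family 3 reports 12.
Truthful report 12: project built, pays 12, utility 12 - 12 = 0.
Report 4 instead: project built, pays 4, utility 12 - 4 = 8.
Since 8 > 0, reporting 4 is strictly better here, so truthful reporting is not dominant.

No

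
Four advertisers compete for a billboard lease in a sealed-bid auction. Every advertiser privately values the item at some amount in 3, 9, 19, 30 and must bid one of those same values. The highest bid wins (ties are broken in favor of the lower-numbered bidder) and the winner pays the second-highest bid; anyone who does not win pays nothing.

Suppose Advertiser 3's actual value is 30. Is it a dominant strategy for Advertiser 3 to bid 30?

Yes

Check each profile of the others' bids and compare truth against every alternative bid.
Others bid (3, 19, 3): truth gives 11, best alternative gives 0.
Others bid (3, 19, 9): truth gives 11, best alternative gives 0.
Others bid (3, 19, 19): truth gives 11, best alternative gives 0.
Others bid (9, 19, 3): truth gives 11, best alternative gives 0.
Others bid (9, 19, 9): truth gives 11, best alternative gives 0.
Others bid (9, 19, 19): truth gives 11, best alternative gives 0.
(Remaining 58 profiles checked similarly; truth is weakly best in each.)
In every case the truthful bid is at least as good as any alternative, so it is a dominant strategy.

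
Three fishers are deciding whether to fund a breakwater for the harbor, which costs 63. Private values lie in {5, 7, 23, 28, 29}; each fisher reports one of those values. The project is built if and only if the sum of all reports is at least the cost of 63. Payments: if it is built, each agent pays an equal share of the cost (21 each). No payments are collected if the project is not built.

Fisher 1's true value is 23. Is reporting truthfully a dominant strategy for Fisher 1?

Consider the case where Fisher 2 reports 5 and Fisher 3 reports 29.
Truthful report 23: project not built, utility 0.
Report 29 instead: project built, pays 21, utility 23 - 21 = 2.
Since 2 > 0, reporting 29 is strictly better here, so truthful reporting is not dominant.

No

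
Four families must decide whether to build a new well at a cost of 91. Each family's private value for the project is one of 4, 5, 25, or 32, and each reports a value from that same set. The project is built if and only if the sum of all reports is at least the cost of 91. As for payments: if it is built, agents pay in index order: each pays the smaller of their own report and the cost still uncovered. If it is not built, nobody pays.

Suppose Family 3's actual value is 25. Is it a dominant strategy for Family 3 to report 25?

No

Consider the case where Family 1 reports 25, Family 2 reports 32 and Family 4 reports 32.
Truthful report 25: project built, pays 25, utility 25 - 25 = 0.
Report 4 instead: project built, pays 4, utility 25 - 4 = 21.
Since 21 > 0, reporting 4 is strictly better here, so truthful reporting is not dominant.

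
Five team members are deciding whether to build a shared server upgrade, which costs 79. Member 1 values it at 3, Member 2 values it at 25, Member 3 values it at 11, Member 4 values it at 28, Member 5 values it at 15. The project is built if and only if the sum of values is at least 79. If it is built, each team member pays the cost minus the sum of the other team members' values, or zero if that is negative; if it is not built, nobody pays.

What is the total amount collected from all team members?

Total value 82 ≥ cost 79, so it is built.
Member 1: others sum to 79; max(0, 79 - 79) = 0.
Member 2: others sum to 57; max(0, 79 - 57) = 22.
Member 3: others sum to 71; max(0, 79 - 71) = 8.
Member 4: others sum to 54; max(0, 79 - 54) = 25.
Member 5: others sum to 67; max(0, 79 - 67) = 12.
Total collected = 0 + 22 + 8 + 25 + 12 = 67.

67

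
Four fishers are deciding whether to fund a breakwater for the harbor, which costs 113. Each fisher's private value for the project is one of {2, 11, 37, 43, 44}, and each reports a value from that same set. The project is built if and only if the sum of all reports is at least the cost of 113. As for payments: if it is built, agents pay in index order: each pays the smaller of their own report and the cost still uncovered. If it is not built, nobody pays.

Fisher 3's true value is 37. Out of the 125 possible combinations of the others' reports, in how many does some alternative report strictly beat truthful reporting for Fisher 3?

27

Others report (37, 37, 37): truth gives 0; report 2 gives 35 > 0. Violating.
Others report (37, 37, 43): truth gives 0; report 2 gives 35 > 0. Violating.
Others report (37, 37, 44): truth gives 0; report 2 gives 35 > 0. Violating.
Others report (37, 43, 37): truth gives 4; report 2 gives 35 > 4. Violating.
Others report (2, 2, 2): truth gives 0; no alternative beats it.
Others report (2, 2, 11): truth gives 0; no alternative beats it.
(Checking all 125 profiles: 27 have a profitable deviation, 98 do not.)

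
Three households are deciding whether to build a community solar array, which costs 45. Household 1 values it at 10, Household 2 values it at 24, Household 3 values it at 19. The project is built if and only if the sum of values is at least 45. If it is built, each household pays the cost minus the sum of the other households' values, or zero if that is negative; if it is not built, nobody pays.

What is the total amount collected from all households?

Total value 53 ≥ cost 45, so it is built.
Household 1: others sum to 43; max(0, 45 - 43) = 2.
Household 2: others sum to 29; max(0, 45 - 29) = 16.
Household 3: others sum to 34; max(0, 45 - 34) = 11.
Total collected = 2 + 16 + 11 = 29.

29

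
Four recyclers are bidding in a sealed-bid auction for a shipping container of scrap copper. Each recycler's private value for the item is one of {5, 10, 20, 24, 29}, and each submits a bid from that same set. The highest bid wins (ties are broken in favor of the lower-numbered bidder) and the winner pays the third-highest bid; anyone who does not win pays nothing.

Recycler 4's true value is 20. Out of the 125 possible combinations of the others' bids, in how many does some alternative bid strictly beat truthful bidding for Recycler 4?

Others bid (5, 5, 20): truth gives 0; bid 24 gives 15 > 0. Violating.
Others bid (5, 5, 24): truth gives 0; bid 29 gives 15 > 0. Violating.
Others bid (5, 10, 20): truth gives 0; bid 24 gives 10 > 0. Violating.
Others bid (5, 10, 24): truth gives 0; bid 29 gives 10 > 0. Violating.
Others bid (5, 5, 5): truth gives 15; no alternative beats it.
Others bid (5, 5, 10): truth gives 15; no alternative beats it.
(Checking all 125 profiles: 24 have a profitable deviation, 101 do not.)

24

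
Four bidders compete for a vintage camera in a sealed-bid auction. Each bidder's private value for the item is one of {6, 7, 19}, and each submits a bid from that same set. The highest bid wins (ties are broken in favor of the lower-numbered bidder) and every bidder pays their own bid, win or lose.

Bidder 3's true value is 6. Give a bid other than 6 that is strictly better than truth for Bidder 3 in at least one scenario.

7

Suppose Bidder 1 bids 6, Bidder 2 bids 6 and Bidder 4 bids 6.
Bid 6: loses but pays 6, utility -6.
Bid 7: wins, pays 7, utility 6 - 7 = -1.
So bidding 7 beats truth here (-1 > -6).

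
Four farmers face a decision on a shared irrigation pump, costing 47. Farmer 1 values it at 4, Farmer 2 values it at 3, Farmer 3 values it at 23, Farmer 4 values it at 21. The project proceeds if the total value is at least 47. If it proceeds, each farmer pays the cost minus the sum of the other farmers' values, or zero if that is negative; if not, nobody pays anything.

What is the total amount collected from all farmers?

36

Total value 51 ≥ cost 47, so it is built.
Farmer 1: others sum to 47; max(0, 47 - 47) = 0.
Farmer 2: others sum to 48; max(0, 47 - 48) = 0.
Farmer 3: others sum to 28; max(0, 47 - 28) = 19.
Farmer 4: others sum to 30; max(0, 47 - 30) = 17.
Total collected = 0 + 0 + 19 + 17 = 36.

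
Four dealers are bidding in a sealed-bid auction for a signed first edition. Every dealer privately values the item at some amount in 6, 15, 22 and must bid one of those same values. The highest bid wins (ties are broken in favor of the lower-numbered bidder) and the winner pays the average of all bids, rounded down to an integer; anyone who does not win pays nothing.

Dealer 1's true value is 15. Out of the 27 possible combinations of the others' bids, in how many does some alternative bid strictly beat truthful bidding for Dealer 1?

4

Others bid (6, 6, 6): truth gives 7; bid 6 gives 9 > 7. Violating.
Others bid (6, 6, 22): truth gives 0; bid 22 gives 1 > 0. Violating.
Others bid (6, 22, 6): truth gives 0; bid 22 gives 1 > 0. Violating.
Others bid (22, 6, 6): truth gives 0; bid 22 gives 1 > 0. Violating.
Others bid (6, 6, 15): truth gives 5; no alternative beats it.
Others bid (6, 15, 6): truth gives 5; no alternative beats it.
(Checking all 27 profiles: 4 have a profitable deviation, 23 do not.)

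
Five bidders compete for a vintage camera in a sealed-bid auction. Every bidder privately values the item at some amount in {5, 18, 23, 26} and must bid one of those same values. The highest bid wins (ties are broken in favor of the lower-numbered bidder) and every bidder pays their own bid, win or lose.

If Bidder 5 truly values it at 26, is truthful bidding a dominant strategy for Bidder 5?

No

Consider the case where Bidder 1 bids 5, Bidder 2 bids 5, Bidder 3 bids 5 and Bidder 4 bids 5.
Truthful bid 26: wins, pays 26, utility 26 - 26 = 0.
Bid 18 instead: wins, pays 18, utility 26 - 18 = 8.
Since 8 > 0, bidding 18 is strictly better here, so truthful bidding is not dominant.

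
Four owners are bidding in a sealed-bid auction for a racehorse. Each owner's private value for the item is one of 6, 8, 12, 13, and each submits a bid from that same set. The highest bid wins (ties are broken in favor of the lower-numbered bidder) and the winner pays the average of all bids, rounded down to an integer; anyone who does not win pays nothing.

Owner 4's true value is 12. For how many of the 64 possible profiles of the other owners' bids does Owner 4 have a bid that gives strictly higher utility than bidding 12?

Others bid (6, 6, 6): truth gives 5; bid 8 gives 6 > 5. Violating.
Others bid (6, 6, 12): truth gives 0; bid 13 gives 3 > 0. Violating.
Others bid (6, 8, 12): truth gives 0; bid 13 gives 3 > 0. Violating.
Others bid (6, 12, 6): truth gives 0; bid 13 gives 3 > 0. Violating.
Others bid (6, 6, 8): truth gives 4; no alternative beats it.
Others bid (6, 6, 13): truth gives 0; no alternative beats it.
(Checking all 64 profiles: 19 have a profitable deviation, 45 do not.)

19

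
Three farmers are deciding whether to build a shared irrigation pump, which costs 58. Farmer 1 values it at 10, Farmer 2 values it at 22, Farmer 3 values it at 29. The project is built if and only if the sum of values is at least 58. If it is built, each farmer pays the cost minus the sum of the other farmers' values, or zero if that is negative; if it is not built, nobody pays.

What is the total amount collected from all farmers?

Total value 61 ≥ cost 58, so it is built.
Farmer 1: others sum to 51; max(0, 58 - 51) = 7.
Farmer 2: others sum to 39; max(0, 58 - 39) = 19.
Farmer 3: others sum to 32; max(0, 58 - 32) = 26.
Total collected = 7 + 19 + 26 = 52.

52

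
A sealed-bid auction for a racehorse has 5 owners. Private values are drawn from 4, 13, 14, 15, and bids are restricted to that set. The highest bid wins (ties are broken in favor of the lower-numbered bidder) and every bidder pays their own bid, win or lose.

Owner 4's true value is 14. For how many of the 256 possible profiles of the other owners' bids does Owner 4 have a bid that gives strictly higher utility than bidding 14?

234

Others bid (4, 4, 4, 4): truth gives 0; bid 13 gives 1 > 0. Violating.
Others bid (4, 4, 4, 13): truth gives 0; bid 13 gives 1 > 0. Violating.
Others bid (4, 4, 4, 15): truth gives -14; bid 15 gives -1 > -14. Violating.
Others bid (4, 4, 13, 15): truth gives -14; bid 15 gives -1 > -14. Violating.
Others bid (4, 4, 4, 14): truth gives 0; no alternative beats it.
Others bid (4, 4, 13, 4): truth gives 0; no alternative beats it.
(Checking all 256 profiles: 234 have a profitable deviation, 22 do not.)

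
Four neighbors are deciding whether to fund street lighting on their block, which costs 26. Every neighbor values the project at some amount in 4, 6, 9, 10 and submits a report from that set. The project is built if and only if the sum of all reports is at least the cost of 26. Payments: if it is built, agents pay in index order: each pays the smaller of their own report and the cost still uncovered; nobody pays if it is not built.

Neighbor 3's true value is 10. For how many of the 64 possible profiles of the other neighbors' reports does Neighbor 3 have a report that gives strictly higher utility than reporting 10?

57

Others report (4, 4, 9): truth gives 0; report 9 gives 1 > 0. Violating.
Others report (4, 4, 10): truth gives 0; report 9 gives 1 > 0. Violating.
Others report (4, 6, 9): truth gives 0; report 9 gives 1 > 0. Violating.
Others report (4, 6, 10): truth gives 0; report 6 gives 4 > 0. Violating.
Others report (4, 4, 4): truth gives 0; no alternative beats it.
Others report (4, 4, 6): truth gives 0; no alternative beats it.
(Checking all 64 profiles: 57 have a profitable deviation, 7 do not.)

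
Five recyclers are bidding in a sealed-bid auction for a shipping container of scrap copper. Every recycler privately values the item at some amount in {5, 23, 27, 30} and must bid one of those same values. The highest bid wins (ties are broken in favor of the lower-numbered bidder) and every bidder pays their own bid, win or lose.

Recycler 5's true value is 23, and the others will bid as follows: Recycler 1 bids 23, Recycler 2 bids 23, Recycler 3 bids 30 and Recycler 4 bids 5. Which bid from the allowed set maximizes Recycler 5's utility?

Bid 5: loses but pays 5, utility -5.
Bid 23: loses but pays 23, utility -23.
Bid 27: loses but pays 27, utility -27.
Bid 30: loses but pays 30, utility -30.
The best choice is 5 with utility -5.

5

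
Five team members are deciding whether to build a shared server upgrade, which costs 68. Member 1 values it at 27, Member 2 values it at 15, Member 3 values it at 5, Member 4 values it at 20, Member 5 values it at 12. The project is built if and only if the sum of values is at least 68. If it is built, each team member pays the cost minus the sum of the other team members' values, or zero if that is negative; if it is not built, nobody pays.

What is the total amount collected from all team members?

Total value 79 ≥ cost 68, so it is built.
Member 1: others sum to 52; max(0, 68 - 52) = 16.
Member 2: others sum to 64; max(0, 68 - 64) = 4.
Member 3: others sum to 74; max(0, 68 - 74) = 0.
Member 4: others sum to 59; max(0, 68 - 59) = 9.
Member 5: others sum to 67; max(0, 68 - 67) = 1.
Total collected = 16 + 4 + 0 + 9 + 1 = 30.

30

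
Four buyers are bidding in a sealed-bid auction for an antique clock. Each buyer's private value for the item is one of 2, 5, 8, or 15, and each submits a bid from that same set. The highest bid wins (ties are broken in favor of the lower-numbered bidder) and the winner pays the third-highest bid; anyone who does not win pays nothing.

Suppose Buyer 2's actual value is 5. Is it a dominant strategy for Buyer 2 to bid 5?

No

Consider the case where Buyer 1 bids 2, Buyer 3 bids 2 and Buyer 4 bids 8.
Truthful bid 5: loses, pays 0, utility 0.
Bid 8 instead: wins, pays 2, utility 5 - 2 = 3.
Since 3 > 0, bidding 8 is strictly better here, so truthful bidding is not dominant.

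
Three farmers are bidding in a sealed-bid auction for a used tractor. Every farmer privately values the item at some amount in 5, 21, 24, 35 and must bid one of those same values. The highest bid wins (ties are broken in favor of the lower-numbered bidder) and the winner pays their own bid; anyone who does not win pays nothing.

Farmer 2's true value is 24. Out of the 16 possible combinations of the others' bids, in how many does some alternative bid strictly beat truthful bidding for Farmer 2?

Others bid (5, 5): truth gives 0; bid 21 gives 3 > 0. Violating.
Others bid (5, 21): truth gives 0; bid 21 gives 3 > 0. Violating.
Others bid (5, 24): truth gives 0; no alternative beats it.
Others bid (5, 35): truth gives 0; no alternative beats it.
(Checking all 16 profiles: 2 have a profitable deviation, 14 do not.)

2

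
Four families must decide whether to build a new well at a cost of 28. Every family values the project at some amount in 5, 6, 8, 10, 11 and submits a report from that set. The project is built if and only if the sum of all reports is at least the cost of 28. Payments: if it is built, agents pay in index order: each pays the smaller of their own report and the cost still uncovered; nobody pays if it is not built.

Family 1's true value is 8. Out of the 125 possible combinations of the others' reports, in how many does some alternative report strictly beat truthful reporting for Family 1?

Others report (5, 6, 11): truth gives 0; report 6 gives 2 > 0. Violating.
Others report (5, 8, 10): truth gives 0; report 5 gives 3 > 0. Violating.
Others report (5, 8, 11): truth gives 0; report 5 gives 3 > 0. Violating.
Others report (5, 10, 8): truth gives 0; report 5 gives 3 > 0. Violating.
Others report (5, 5, 5): truth gives 0; no alternative beats it.
Others report (5, 5, 6): truth gives 0; no alternative beats it.
(Checking all 125 profiles: 90 have a profitable deviation, 35 do not.)

90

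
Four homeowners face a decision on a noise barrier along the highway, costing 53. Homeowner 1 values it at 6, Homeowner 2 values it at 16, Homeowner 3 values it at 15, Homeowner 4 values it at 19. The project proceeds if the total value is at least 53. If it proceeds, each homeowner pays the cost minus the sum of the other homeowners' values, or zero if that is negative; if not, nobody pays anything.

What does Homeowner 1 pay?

Total value 56 ≥ cost 53, so the project is built.
The other homeowners' values sum to 50.
Cost minus that sum is 53 - 50 = 3.

3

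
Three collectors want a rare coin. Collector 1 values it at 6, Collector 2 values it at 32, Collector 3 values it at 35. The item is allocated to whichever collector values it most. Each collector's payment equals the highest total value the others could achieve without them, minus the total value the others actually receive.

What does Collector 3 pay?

32

Collector 3 has the highest value and receives the item.
Without Collector 3, the item would go to the next-highest value, 32, so the others could achieve 32.
With Collector 3 present and winning, the others receive nothing, so their total is 0.
Payment = 32 - 0 = 32.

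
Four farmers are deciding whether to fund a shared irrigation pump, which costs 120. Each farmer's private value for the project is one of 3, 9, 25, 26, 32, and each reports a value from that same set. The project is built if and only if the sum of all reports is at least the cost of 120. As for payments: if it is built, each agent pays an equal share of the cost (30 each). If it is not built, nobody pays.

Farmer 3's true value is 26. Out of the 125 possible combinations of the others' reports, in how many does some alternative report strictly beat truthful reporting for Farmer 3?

Others report (32, 32, 32): truth gives -4; report 3 gives 0 > -4. Violating.
Others report (3, 3, 3): truth gives 0; no alternative beats it.
Others report (3, 3, 9): truth gives 0; no alternative beats it.
(Checking all 125 profiles: 1 has a profitable deviation, 124 do not.)

1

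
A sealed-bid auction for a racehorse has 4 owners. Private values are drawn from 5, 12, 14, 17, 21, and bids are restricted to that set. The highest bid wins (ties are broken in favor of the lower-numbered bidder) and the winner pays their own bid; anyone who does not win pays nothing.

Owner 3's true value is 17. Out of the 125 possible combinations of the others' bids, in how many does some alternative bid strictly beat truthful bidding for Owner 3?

Others bid (5, 5, 5): truth gives 0; bid 12 gives 5 > 0. Violating.
Others bid (5, 5, 12): truth gives 0; bid 12 gives 5 > 0. Violating.
Others bid (5, 5, 14): truth gives 0; bid 14 gives 3 > 0. Violating.
Others bid (5, 12, 5): truth gives 0; bid 14 gives 3 > 0. Violating.
Others bid (5, 5, 17): truth gives 0; no alternative beats it.
Others bid (5, 5, 21): truth gives 0; no alternative beats it.
(Checking all 125 profiles: 12 have a profitable deviation, 113 do not.)

12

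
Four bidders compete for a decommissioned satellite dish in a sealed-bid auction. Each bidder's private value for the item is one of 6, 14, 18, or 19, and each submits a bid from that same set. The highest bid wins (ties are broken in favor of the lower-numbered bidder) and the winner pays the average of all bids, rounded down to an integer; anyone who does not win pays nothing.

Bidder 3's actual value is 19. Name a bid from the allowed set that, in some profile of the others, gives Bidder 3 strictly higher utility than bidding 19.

Suppose Bidder 1 bids 6, Bidder 2 bids 6 and Bidder 4 bids 6.
Bid 19: wins, pays 9, utility 19 - 9 = 10.
Bid 14: wins, pays 8, utility 19 - 8 = 11.
So bidding 14 beats truth here (11 > 10).

14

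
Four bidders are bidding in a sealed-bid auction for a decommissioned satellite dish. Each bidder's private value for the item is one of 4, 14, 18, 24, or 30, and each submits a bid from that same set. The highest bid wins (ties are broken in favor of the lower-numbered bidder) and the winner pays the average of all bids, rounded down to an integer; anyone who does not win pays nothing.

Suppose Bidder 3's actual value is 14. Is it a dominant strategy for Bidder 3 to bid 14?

No

Consider the case where Bidder 1 bids 4, Bidder 2 bids 4 and Bidder 4 bids 18.
Truthful bid 14: loses, pays 0, utility 0.
Bid 18 instead: wins, pays 11, utility 14 - 11 = 3.
Since 3 > 0, bidding 18 is strictly better here, so truthful bidding is not dominant.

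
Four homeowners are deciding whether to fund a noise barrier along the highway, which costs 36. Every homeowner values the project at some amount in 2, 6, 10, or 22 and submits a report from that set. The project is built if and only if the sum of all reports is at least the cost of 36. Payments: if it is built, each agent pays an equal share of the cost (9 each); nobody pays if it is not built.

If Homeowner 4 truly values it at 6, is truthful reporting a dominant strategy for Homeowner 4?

No

Consider the case where Homeowner 1 reports 2, Homeowner 2 reports 6 and Homeowner 3 reports 22.
Truthful report 6: project built, pays 9, utility 6 - 9 = -3.
Report 2 instead: project not built, utility 0.
Since 0 > -3, reporting 2 is strictly better here, so truthful reporting is not dominant.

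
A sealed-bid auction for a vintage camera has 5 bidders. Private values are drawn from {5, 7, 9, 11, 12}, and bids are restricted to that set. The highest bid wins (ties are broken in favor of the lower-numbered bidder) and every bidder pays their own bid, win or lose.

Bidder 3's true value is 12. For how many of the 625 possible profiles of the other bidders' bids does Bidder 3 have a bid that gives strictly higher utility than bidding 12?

369

Others bid (5, 5, 5, 5): truth gives 0; bid 7 gives 5 > 0. Violating.
Others bid (5, 5, 5, 7): truth gives 0; bid 7 gives 5 > 0. Violating.
Others bid (5, 5, 5, 9): truth gives 0; bid 9 gives 3 > 0. Violating.
Others bid (5, 5, 5, 11): truth gives 0; bid 11 gives 1 > 0. Violating.
Others bid (5, 5, 5, 12): truth gives 0; no alternative beats it.
Others bid (5, 5, 7, 12): truth gives 0; no alternative beats it.
(Checking all 625 profiles: 369 have a profitable deviation, 256 do not.)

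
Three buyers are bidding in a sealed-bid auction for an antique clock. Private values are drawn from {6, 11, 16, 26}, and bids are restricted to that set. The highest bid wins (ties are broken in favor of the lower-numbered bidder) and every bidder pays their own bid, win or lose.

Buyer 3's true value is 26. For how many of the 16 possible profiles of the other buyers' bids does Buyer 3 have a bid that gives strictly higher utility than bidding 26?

11

Others bid (6, 6): truth gives 0; bid 11 gives 15 > 0. Violating.
Others bid (6, 11): truth gives 0; bid 16 gives 10 > 0. Violating.
Others bid (6, 26): truth gives -26; bid 6 gives -6 > -26. Violating.
Others bid (11, 6): truth gives 0; bid 16 gives 10 > 0. Violating.
Others bid (6, 16): truth gives 0; no alternative beats it.
Others bid (11, 16): truth gives 0; no alternative beats it.
(Checking all 16 profiles: 11 have a profitable deviation, 5 do not.)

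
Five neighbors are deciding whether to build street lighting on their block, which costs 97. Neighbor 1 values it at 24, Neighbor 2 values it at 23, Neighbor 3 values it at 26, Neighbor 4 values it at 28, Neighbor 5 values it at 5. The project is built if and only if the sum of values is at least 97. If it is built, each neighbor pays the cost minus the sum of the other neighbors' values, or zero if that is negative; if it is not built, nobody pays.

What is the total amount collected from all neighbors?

65

Total value 106 ≥ cost 97, so it is built.
Neighbor 1: others sum to 82; max(0, 97 - 82) = 15.
Neighbor 2: others sum to 83; max(0, 97 - 83) = 14.
Neighbor 3: others sum to 80; max(0, 97 - 80) = 17.
Neighbor 4: others sum to 78; max(0, 97 - 78) = 19.
Neighbor 5: others sum to 101; max(0, 97 - 101) = 0.
Total collected = 15 + 14 + 17 + 19 + 0 = 65.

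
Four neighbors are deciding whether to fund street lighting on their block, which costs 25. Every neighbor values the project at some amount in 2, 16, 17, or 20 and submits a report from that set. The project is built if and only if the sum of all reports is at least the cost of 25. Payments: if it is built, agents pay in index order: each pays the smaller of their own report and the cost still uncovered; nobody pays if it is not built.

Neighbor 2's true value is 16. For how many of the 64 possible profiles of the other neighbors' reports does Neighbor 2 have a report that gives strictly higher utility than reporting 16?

57

Others report (2, 2, 20): truth gives 0; report 2 gives 14 > 0. Violating.
Others report (2, 16, 16): truth gives 0; report 2 gives 14 > 0. Violating.
Others report (2, 16, 17): truth gives 0; report 2 gives 14 > 0. Violating.
Others report (2, 16, 20): truth gives 0; report 2 gives 14 > 0. Violating.
Others report (2, 2, 2): truth gives 0; no alternative beats it.
Others report (2, 2, 16): truth gives 0; no alternative beats it.
(Checking all 64 profiles: 57 have a profitable deviation, 7 do not.)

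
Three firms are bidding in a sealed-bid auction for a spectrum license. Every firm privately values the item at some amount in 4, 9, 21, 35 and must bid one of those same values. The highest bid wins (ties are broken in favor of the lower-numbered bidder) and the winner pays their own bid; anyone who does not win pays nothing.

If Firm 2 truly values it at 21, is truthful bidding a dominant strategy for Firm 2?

No

Consider the case where Firm 1 bids 4 and Firm 3 bids 4.
Truthful bid 21: wins, pays 21, utility 21 - 21 = 0.
Bid 9 instead: wins, pays 9, utility 21 - 9 = 12.
Since 12 > 0, bidding 9 is strictly better here, so truthful bidding is not dominant.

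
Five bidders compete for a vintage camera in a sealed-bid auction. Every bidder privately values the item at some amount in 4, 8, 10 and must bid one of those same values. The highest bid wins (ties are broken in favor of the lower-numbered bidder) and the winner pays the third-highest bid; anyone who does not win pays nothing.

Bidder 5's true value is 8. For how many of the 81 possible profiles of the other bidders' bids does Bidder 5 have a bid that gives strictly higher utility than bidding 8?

4

Others bid (4, 4, 4, 8): truth gives 0; bid 10 gives 4 > 0. Violating.
Others bid (4, 4, 8, 4): truth gives 0; bid 10 gives 4 > 0. Violating.
Others bid (4, 8, 4, 4): truth gives 0; bid 10 gives 4 > 0. Violating.
Others bid (8, 4, 4, 4): truth gives 0; bid 10 gives 4 > 0. Violating.
Others bid (4, 4, 4, 4): truth gives 4; no alternative beats it.
Others bid (4, 4, 4, 10): truth gives 0; no alternative beats it.
(Checking all 81 profiles: 4 have a profitable deviation, 77 do not.)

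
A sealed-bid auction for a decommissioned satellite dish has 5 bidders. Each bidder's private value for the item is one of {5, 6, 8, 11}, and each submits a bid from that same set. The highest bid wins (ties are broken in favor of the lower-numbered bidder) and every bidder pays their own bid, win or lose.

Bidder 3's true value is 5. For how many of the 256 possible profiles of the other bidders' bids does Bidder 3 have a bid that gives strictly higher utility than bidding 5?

36

Others bid (5, 5, 5, 5): truth gives -5; bid 6 gives -1 > -5. Violating.
Others bid (5, 5, 5, 6): truth gives -5; bid 6 gives -1 > -5. Violating.
Others bid (5, 5, 5, 8): truth gives -5; bid 8 gives -3 > -5. Violating.
Others bid (5, 5, 6, 5): truth gives -5; bid 6 gives -1 > -5. Violating.
Others bid (5, 5, 5, 11): truth gives -5; no alternative beats it.
Others bid (5, 5, 6, 11): truth gives -5; no alternative beats it.
(Checking all 256 profiles: 36 have a profitable deviation, 220 do not.)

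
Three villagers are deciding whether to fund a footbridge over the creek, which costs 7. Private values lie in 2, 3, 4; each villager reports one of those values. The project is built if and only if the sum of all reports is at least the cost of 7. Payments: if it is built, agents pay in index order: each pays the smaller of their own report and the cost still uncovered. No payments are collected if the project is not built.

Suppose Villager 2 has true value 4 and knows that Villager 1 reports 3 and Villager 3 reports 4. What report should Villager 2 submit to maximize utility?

2

Report 2: project built, pays 2, utility 4 - 2 = 2.
Report 3: project built, pays 3, utility 4 - 3 = 1.
Report 4: project built, pays 4, utility 4 - 4 = 0.
The best choice is 2 with utility 2.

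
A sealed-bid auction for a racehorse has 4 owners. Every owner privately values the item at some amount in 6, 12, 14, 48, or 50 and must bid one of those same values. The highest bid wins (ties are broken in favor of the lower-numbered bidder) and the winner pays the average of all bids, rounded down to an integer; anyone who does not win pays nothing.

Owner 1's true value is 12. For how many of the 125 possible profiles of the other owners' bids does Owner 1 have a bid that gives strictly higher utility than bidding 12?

Others bid (6, 6, 6): truth gives 5; bid 6 gives 6 > 5. Violating.
Others bid (6, 6, 14): truth gives 0; bid 14 gives 2 > 0. Violating.
Others bid (6, 12, 14): truth gives 0; bid 14 gives 1 > 0. Violating.
Others bid (6, 14, 6): truth gives 0; bid 14 gives 2 > 0. Violating.
Others bid (6, 6, 12): truth gives 3; no alternative beats it.
Others bid (6, 6, 48): truth gives 0; no alternative beats it.
(Checking all 125 profiles: 10 have a profitable deviation, 115 do not.)

10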